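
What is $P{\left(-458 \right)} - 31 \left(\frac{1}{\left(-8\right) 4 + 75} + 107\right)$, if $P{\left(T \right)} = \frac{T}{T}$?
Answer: $- \frac{142619}{43} \approx -3316.7$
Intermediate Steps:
$P{\left(T \right)} = 1$
$P{\left(-458 \right)} - 31 \left(\frac{1}{\left(-8\right) 4 + 75} + 107\right) = 1 - 31 \left(\frac{1}{\left(-8\right) 4 + 75} + 107\right) = 1 - 31 \left(\frac{1}{-32 + 75} + 107\right) = 1 - 31 \left(\frac{1}{43} + 107\right) = 1 - 31 \cdot \frac{4602}{43} = 1 - \frac{142662}{43} = - \frac{142619}{43}$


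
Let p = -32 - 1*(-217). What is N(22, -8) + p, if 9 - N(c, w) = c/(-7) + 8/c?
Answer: 15152/77 ≈ 196.78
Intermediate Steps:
N(c, w) = 9 - 8/c + c/7 (N(c, w) = 9 - (c/(-7) + 8/c) = 9 - (c*(-1/7) + 8/c) = 9 - (-c/7 + 8/c) = 9 - (8/c - c/7) = 9 + (-8/c + c/7) = 9 - 8/c + c/7)
p = 185 (p = -32 + 217 = 185)
N(22, -8) + p = (9 - 8/22 + (1/7)*22) + 185 = (9 - 8*1/22 + 22/7) + 185 = (9 - 4/11 + 22/7) + 185 = 907/77 + 185 = 15152/77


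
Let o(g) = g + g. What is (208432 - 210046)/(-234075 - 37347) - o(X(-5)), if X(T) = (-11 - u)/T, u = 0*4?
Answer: -993869/226185 ≈ -4.3941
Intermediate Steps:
u = 0
X(T) = -11/T (X(T) = (-11 - 1*0)/T = (-11 + 0)/T = -11/T)
o(g) = 2*g
(208432 - 210046)/(-234075 - 37347) - o(X(-5)) = (208432 - 210046)/(-234075 - 37347) - 2*(-11/(-5)) = -1614/(-271422) - 2*(-11*(-⅕)) = -1614*(-1/271422) - 2*11/5 = 269/45237 - 1*22/5 = 269/45237 - 22/5 = -993869/226185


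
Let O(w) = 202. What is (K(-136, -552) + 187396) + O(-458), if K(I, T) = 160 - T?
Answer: 188310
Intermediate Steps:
(K(-136, -552) + 187396) + O(-458) = ((160 - 1*(-552)) + 187396) + 202 = ((160 + 552) + 187396) + 202 = (712 + 187396) + 202 = 188108 + 202 = 188310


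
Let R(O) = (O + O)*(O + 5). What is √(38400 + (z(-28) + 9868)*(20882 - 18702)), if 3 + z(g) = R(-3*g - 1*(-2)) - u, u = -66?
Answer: 2*√13952335 ≈ 7470.6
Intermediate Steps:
R(O) = 2*O*(5 + O) (R(O) = (2*O)*(5 + O) = 2*O*(5 + O))
z(g) = 63 + 2*(2 - 3*g)*(7 - 3*g) (z(g) = -3 + (2*(-3*g - 1*(-2))*(5 + (-3*g - 1*(-2))) - 1*(-66)) = -3 + (2*(-3*g + 2)*(5 + (-3*g + 2)) + 66) = -3 + (2*(2 - 3*g)*(5 + (2 - 3*g)) + 66) = -3 + (2*(2 - 3*g)*(7 - 3*g) + 66) = -3 + (66 + 2*(2 - 3*g)*(7 - 3*g)) = 63 + 2*(2 - 3*g)*(7 - 3*g))
√(38400 + (z(-28) + 9868)*(20882 - 18702)) = √(38400 + ((91 - 54*(-28) + 18*(-28)²) + 9868)*(20882 - 18702)) = √(38400 + ((91 + 1512 + 18*784) + 9868)*2180) = √(38400 + ((91 + 1512 + 14112) + 9868)*2180) = √(38400 + (15715 + 9868)*2180) = √(38400 + 25583*2180) = √(38400 + 55770940) = √55809340 = 2*√13952335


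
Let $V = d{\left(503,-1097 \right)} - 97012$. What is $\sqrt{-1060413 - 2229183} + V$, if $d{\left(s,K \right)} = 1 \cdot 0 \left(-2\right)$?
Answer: $-97012 + 2 i \sqrt{822399} \approx -97012.0 + 1813.7 i$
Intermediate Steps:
$d{\left(s,K \right)} = 0$ ($d{\left(s,K \right)} = 0 \left(-2\right) = 0$)
$V = -97012$ ($V = 0 - 97012 = -97012$)
$\sqrt{-1060413 - 2229183} + V = \sqrt{-1060413 - 2229183} - 97012 = \sqrt{-3289596} - 97012 = 2 i \sqrt{822399} - 97012 = -97012 + 2 i \sqrt{822399}$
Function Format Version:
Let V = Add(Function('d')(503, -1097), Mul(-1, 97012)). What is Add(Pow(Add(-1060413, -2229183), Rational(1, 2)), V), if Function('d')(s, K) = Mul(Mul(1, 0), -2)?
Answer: Add(-97012, Mul(2, I, Pow(822399, Rational(1, 2)))) ≈ Add(-97012., Mul(1813.7, I))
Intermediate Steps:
Function('d')(s, K) = 0 (Function('d')(s, K) = Mul(0, -2) = 0)
V = -97012 (V = Add(0, Mul(-1, 97012)) = Add(0, -97012) = -97012)
Add(Pow(Add(-1060413, -2229183), Rational(1, 2)), V) = Add(Pow(Add(-1060413, -2229183), Rational(1, 2)), -97012) = Add(Pow(-3289596, Rational(1, 2)), -97012) = Add(Mul(2, I, Pow(822399, Rational(1, 2))), -97012) = Add(-97012, Mul(2, I, Pow(822399, Rational(1, 2))))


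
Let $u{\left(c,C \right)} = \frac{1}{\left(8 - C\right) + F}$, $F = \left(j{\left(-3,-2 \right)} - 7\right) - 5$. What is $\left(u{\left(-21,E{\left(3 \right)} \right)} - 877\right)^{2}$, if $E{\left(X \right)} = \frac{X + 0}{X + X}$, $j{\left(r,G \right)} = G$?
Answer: $\frac{130028409}{169} \approx 7.694 \cdot 10^{5}$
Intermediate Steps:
$F = -14$ ($F = \left(-2 - 7\right) - 5 = -9 - 5 = -14$)
$E{\left(X \right)} = \frac{1}{2}$ ($E{\left(X \right)} = \frac{X}{2 X} = X \frac{1}{2 X} = \frac{1}{2}$)
$u{\left(c,C \right)} = \frac{1}{-6 - C}$ ($u{\left(c,C \right)} = \frac{1}{\left(8 - C\right) - 14} = \frac{1}{-6 - C}$)
$\left(u{\left(-21,E{\left(3 \right)} \right)} - 877\right)^{2} = \left(- \frac{1}{6 + \frac{1}{2}} - 877\right)^{2} = \left(- \frac{1}{\frac{13}{2}} - 877\right)^{2} = \left(\left(-1\right) \frac{2}{13} - 877\right)^{2} = \left(- \frac{2}{13} - 877\right)^{2} = \left(- \frac{11403}{13}\right)^{2} = \frac{130028409}{169}$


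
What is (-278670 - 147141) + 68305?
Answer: -357506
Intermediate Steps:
(-278670 - 147141) + 68305 = -425811 + 68305 = -357506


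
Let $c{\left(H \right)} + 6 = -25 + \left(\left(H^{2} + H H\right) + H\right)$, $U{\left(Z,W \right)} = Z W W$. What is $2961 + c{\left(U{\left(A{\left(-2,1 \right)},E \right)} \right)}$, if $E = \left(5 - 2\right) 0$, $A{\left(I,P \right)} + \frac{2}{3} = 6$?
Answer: $2930$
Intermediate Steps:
$A{\left(I,P \right)} = \frac{16}{3}$ ($A{\left(I,P \right)} = - \frac{2}{3} + 6 = \frac{16}{3}$)
$E = 0$ ($E = 3 \cdot 0 = 0$)
$U{\left(Z,W \right)} = Z W^{2}$ ($U{\left(Z,W \right)} = W Z W = Z W^{2}$)
$c{\left(H \right)} = -31 + H + 2 H^{2}$ ($c{\left(H \right)} = -6 - \left(25 - H - H^{2} - H H\right) = -6 - \left(25 - H - 2 H^{2}\right) = -6 + \left(-25 + H + 2 H^{2}\right) = -31 + H + 2 H^{2}$)
$2961 + c{\left(U{\left(A{\left(-2,1 \right)},E \right)} \right)} = 2961 + \left(-31 + \frac{16 \cdot 0^{2}}{3} + 2 \left(\frac{16 \cdot 0^{2}}{3}\right)^{2}\right) = 2961 + \left(-31 + \frac{16}{3} \cdot 0 + 2 \left(\frac{16}{3} \cdot 0\right)^{2}\right) = 2961 + \left(-31 + 0 + 2 \cdot 0^{2}\right) = 2961 + \left(-31 + 0 + 2 \cdot 0\right) = 2961 + \left(-31 + 0 + 0\right) = 2961 - 31 = 2930$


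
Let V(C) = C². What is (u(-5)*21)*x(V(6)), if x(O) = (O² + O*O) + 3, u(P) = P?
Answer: -272475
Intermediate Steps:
x(O) = 3 + 2*O² (x(O) = (O² + O²) + 3 = 2*O² + 3 = 3 + 2*O²)
(u(-5)*21)*x(V(6)) = (-5*21)*(3 + 2*(6²)²) = -105*(3 + 2*36²) = -105*(3 + 2*1296) = -105*(3 + 2592) = -105*2595 = -272475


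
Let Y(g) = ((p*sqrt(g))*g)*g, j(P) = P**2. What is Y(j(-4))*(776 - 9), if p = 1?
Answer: 785408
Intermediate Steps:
Y(g) = g**(5/2) (Y(g) = ((1*sqrt(g))*g)*g = (sqrt(g)*g)*g = g**(3/2)*g = g**(5/2))
Y(j(-4))*(776 - 9) = ((-4)**2)**(5/2)*(776 - 9) = 16**(5/2)*767 = 1024*767 = 785408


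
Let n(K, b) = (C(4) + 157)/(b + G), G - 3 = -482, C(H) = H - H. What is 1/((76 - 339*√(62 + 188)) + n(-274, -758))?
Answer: -7739909/2930221943415 - 172909097*√10/2930221943415 ≈ -0.00018924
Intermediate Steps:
C(H) = 0
G = -479 (G = 3 - 482 = -479)
n(K, b) = 157/(-479 + b) (n(K, b) = (0 + 157)/(b - 479) = 157/(-479 + b))
1/((76 - 339*√(62 + 188)) + n(-274, -758)) = 1/((76 - 339*√(62 + 188)) + 157/(-479 - 758)) = 1/((76 - 1695*√10) + 157/(-1237)) = 1/((76 - 1695*√10) + 157*(-1/1237)) = 1/((76 - 1695*√10) - 157/1237) = 1/(93855/1237 - 1695*√10)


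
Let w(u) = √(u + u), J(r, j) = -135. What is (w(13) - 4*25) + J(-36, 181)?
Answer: -235 + √26 ≈ -229.90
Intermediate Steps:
w(u) = √2*√u (w(u) = √(2*u) = √2*√u)
(w(13) - 4*25) + J(-36, 181) = (√2*√13 - 4*25) - 135 = (√26 - 100) - 135 = (-100 + √26) - 135 = -235 + √26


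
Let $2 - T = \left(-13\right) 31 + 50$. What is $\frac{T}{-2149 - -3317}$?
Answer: $\frac{355}{1168} \approx 0.30394$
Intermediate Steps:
$T = 355$ ($T = 2 - \left(\left(-13\right) 31 + 50\right) = 2 - \left(-403 + 50\right) = 2 - -353 = 2 + 353 = 355$)
$\frac{T}{-2149 - -3317} = \frac{355}{-2149 - -3317} = \frac{355}{-2149 + 3317} = \frac{355}{1168}$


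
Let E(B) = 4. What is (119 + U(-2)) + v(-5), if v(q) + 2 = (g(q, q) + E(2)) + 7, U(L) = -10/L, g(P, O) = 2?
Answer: 135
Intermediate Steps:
v(q) = 11 (v(q) = -2 + ((2 + 4) + 7) = -2 + (6 + 7) = -2 + 13 = 11)
(119 + U(-2)) + v(-5) = (119 - 10/(-2)) + 11 = (119 - 10*(-½)) + 11 = (119 + 5) + 11 = 124 + 11 = 135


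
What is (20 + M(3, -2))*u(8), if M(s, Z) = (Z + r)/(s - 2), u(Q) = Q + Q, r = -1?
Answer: 272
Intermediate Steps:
u(Q) = 2*Q
M(s, Z) = (-1 + Z)/(-2 + s) (M(s, Z) = (Z - 1)/(s - 2) = (-1 + Z)/(-2 + s))
(20 + M(3, -2))*u(8) = (20 + (-1 - 2)/(-2 + 3))*(2*8) = (20 - 3/1)*16 = (20 + 1*(-3))*16 = (20 - 3)*16 = 17*16 = 272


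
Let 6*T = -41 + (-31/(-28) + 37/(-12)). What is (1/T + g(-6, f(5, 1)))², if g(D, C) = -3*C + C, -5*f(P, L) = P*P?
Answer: 316768804/3258025 ≈ 97.227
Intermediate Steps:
f(P, L) = -P²/5 (f(P, L) = -P*P/5 = -P²/5)
g(D, C) = -2*C
T = -1805/252 (T = (-41 + (-31/(-28) + 37/(-12)))/6 = (-41 + (-31*(-1/28) + 37*(-1/12)))/6 = (-41 + (31/28 - 37/12))/6 = (-41 - 83/42)/6 = (⅙)*(-1805/42) = -1805/252 ≈ -7.1627)
(1/T + g(-6, f(5, 1)))² = (1/(-1805/252) - (-2)*5²/5)² = (-252/1805 - (-2)*25/5)² = (-252/1805 - 2*(-5))² = (-252/1805 + 10)² = (17798/1805)² = 316768804/3258025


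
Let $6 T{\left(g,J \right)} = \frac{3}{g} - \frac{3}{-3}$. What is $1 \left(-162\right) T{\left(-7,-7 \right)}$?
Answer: $- \frac{108}{7} \approx -15.429$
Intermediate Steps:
$T{\left(g,J \right)} = \frac{1}{6} + \frac{1}{2 g}$ ($T{\left(g,J \right)} = \frac{\frac{3}{g} - \frac{3}{-3}}{6} = \frac{\frac{3}{g} - -1}{6} = \frac{\frac{3}{g} + 1}{6} = \frac{1 + \frac{3}{g}}{6} = \frac{1}{6} + \frac{1}{2 g}$)
$1 \left(-162\right) T{\left(-7,-7 \right)} = 1 \left(-162\right) \frac{3 - 7}{6 \left(-7\right)} = - 162 \cdot \frac{1}{6} \left(- \frac{1}{7}\right) \left(-4\right) = \left(-162\right) \frac{2}{21} = - \frac{108}{7}$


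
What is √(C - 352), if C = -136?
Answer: 2*I*√122 ≈ 22.091*I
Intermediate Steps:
√(C - 352) = √(-136 - 352) = √(-488) = 2*I*√122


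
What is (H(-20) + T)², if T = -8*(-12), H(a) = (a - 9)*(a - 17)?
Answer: 1366561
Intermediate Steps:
H(a) = (-17 + a)*(-9 + a) (H(a) = (-9 + a)*(-17 + a) = (-17 + a)*(-9 + a))
T = 96
(H(-20) + T)² = ((153 + (-20)² - 26*(-20)) + 96)² = ((153 + 400 + 520) + 96)² = (1073 + 96)² = 1169² = 1366561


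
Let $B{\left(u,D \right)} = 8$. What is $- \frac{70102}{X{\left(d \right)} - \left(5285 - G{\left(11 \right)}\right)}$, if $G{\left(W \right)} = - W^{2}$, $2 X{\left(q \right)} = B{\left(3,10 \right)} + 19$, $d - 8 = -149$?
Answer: $\frac{140204}{10785} \approx 13.0$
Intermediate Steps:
$d = -141$ ($d = 8 - 149 = -141$)
$X{\left(q \right)} = \frac{27}{2}$ ($X{\left(q \right)} = \frac{8 + 19}{2} = \frac{1}{2} \cdot 27 = \frac{27}{2}$)
$- \frac{70102}{X{\left(d \right)} - \left(5285 - G{\left(11 \right)}\right)} = - \frac{70102}{\frac{27}{2} - \left(5285 - - 11^{2}\right)} = - \frac{70102}{\frac{27}{2} - \left(5285 - \left(-1\right) 121\right)} = - \frac{70102}{\frac{27}{2} - \left(5285 - -121\right)} = - \frac{70102}{\frac{27}{2} - \left(5285 + 121\right)} = - \frac{70102}{\frac{27}{2} - 5406} = - \frac{70102}{- \frac{10785}{2}} = \left(-70102\right) \left(- \frac{2}{10785}\right) = \frac{140204}{10785}$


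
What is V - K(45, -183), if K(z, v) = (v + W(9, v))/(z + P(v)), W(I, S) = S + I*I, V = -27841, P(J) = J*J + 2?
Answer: -933675491/33536 ≈ -27841.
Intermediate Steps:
P(J) = 2 + J² (P(J) = J² + 2 = 2 + J²)
W(I, S) = S + I²
K(z, v) = (81 + 2*v)/(2 + z + v²) (K(z, v) = (v + (v + 9²))/(z + (2 + v²)) = (v + (v + 81))/(2 + z + v²) = (v + (81 + v))/(2 + z + v²) = (81 + 2*v)/(2 + z + v²))
V - K(45, -183) = -27841 - (81 + 2*(-183))/(2 + 45 + (-183)²) = -27841 - (81 - 366)/(2 + 45 + 33489) = -27841 - (-285)/33536 = -27841 - 1*(-285/33536) = -27841 + 285/33536 = -933675491/33536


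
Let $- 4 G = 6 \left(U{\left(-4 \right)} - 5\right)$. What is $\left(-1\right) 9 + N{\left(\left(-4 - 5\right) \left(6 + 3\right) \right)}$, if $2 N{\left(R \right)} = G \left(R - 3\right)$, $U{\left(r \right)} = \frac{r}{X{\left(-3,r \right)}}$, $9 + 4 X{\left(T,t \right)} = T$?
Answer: $-240$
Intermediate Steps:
$X{\left(T,t \right)} = - \frac{9}{4} + \frac{T}{4}$
$U{\left(r \right)} = - \frac{r}{3}$ ($U{\left(r \right)} = \frac{r}{- \frac{9}{4} + \frac{1}{4} \left(-3\right)} = \frac{r}{- \frac{9}{4} - \frac{3}{4}} = \frac{r}{-3} = r \left(- \frac{1}{3}\right) = - \frac{r}{3}$)
$G = \frac{11}{2}$ ($G = - \frac{6 \left(\left(- \frac{1}{3}\right) \left(-4\right) - 5\right)}{4} = - \frac{6 \left(\frac{4}{3} - 5\right)}{4} = - \frac{6 \left(- \frac{11}{3}\right)}{4} = \left(- \frac{1}{4}\right) \left(-22\right) = \frac{11}{2} \approx 5.5$)
$N{\left(R \right)} = - \frac{33}{4} + \frac{11 R}{4}$ ($N{\left(R \right)} = \frac{\frac{11}{2} \left(R - 3\right)}{2} = \frac{\frac{11}{2} \left(-3 + R\right)}{2} = \frac{- \frac{33}{2} + \frac{11 R}{2}}{2} = - \frac{33}{4} + \frac{11 R}{4}$)
$\left(-1\right) 9 + N{\left(\left(-4 - 5\right) \left(6 + 3\right) \right)} = \left(-1\right) 9 + \left(- \frac{33}{4} + \frac{11 \left(-4 - 5\right) \left(6 + 3\right)}{4}\right) = -9 + \left(- \frac{33}{4} + \frac{11 \left(\left(-9\right) 9\right)}{4}\right) = -9 + \left(- \frac{33}{4} + \frac{11}{4} \left(-81\right)\right) = -9 - 231 = -240$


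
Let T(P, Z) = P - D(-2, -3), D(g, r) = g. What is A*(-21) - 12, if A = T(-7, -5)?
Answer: 93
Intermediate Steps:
T(P, Z) = 2 + P (T(P, Z) = P - 1*(-2) = P + 2 = 2 + P)
A = -5 (A = 2 - 7 = -5)
A*(-21) - 12 = -5*(-21) - 12 = 105 - 12 = 93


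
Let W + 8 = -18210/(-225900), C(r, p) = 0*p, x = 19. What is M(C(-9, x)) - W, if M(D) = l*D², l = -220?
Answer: 59633/7530 ≈ 7.9194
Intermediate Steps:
C(r, p) = 0
W = -59633/7530 (W = -8 - 18210/(-225900) = -8 - 18210*(-1/225900) = -8 + 607/7530 = -59633/7530 ≈ -7.9194)
M(D) = -220*D²
M(C(-9, x)) - W = -220*0² - 1*(-59633/7530) = -220*0 + 59633/7530 = 0 + 59633/7530 = 59633/7530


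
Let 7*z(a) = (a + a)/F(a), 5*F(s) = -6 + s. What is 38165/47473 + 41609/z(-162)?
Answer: 193584949861/6408855 ≈ 30206.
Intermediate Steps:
F(s) = -6/5 + s/5 (F(s) = (-6 + s)/5 = -6/5 + s/5)
z(a) = 2*a/(7*(-6/5 + a/5)) (z(a) = ((a + a)/(-6/5 + a/5))/7 = ((2*a)/(-6/5 + a/5))/7 = (2*a/(-6/5 + a/5))/7 = 2*a/(7*(-6/5 + a/5)))
38165/47473 + 41609/z(-162) = 38165/47473 + 41609/(((10/7)*(-162)/(-6 - 162))) = 38165*(1/47473) + 41609/(((10/7)*(-162)/(-168))) = 38165/47473 + 41609/(((10/7)*(-162)*(-1/168))) = 38165/47473 + 41609/(135/98) = 38165/47473 + 41609*(98/135) = 38165/47473 + 4077682/135 = 193584949861/6408855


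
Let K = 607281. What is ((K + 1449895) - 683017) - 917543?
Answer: 456616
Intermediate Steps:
((K + 1449895) - 683017) - 917543 = ((607281 + 1449895) - 683017) - 917543 = (2057176 - 683017) - 917543 = 1374159 - 917543 = 456616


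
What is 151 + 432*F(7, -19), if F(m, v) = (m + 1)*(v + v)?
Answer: -131177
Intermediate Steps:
F(m, v) = 2*v*(1 + m) (F(m, v) = (1 + m)*(2*v) = 2*v*(1 + m))
151 + 432*F(7, -19) = 151 + 432*(2*(-19)*(1 + 7)) = 151 + 432*(2*(-19)*8) = 151 + 432*(-304) = 151 - 131328 = -131177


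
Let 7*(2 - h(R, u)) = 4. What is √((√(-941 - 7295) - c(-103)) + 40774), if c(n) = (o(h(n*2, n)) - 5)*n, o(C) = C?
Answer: √(1979901 + 98*I*√2059)/7 ≈ 201.01 + 0.22574*I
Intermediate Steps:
h(R, u) = 10/7 (h(R, u) = 2 - ⅐*4 = 2 - 4/7 = 10/7)
c(n) = -25*n/7 (c(n) = (10/7 - 5)*n = -25*n/7)
√((√(-941 - 7295) - c(-103)) + 40774) = √((√(-941 - 7295) - (-25)*(-103)/7) + 40774) = √((√(-8236) - 1*2575/7) + 40774) = √((2*I*√2059 - 2575/7) + 40774) = √((-2575/7 + 2*I*√2059) + 40774) = √(282843/7 + 2*I*√2059)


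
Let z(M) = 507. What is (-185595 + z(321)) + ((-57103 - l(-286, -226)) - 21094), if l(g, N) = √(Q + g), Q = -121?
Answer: -263285 - I*√407 ≈ -2.6329e+5 - 20.174*I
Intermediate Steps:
l(g, N) = √(-121 + g)
(-185595 + z(321)) + ((-57103 - l(-286, -226)) - 21094) = (-185595 + 507) + ((-57103 - √(-121 - 286)) - 21094) = -185088 + ((-57103 - √(-407)) - 21094) = -185088 + ((-57103 - I*√407) - 21094) = -185088 + (-78197 - I*√407) = -263285 - I*√407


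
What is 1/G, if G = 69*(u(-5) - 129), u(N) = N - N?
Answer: -1/8901 ≈ -0.00011235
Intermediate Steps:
u(N) = 0
G = -8901 (G = 69*(0 - 129) = 69*(-129) = -8901)
1/G = 1/(-8901) = -1/8901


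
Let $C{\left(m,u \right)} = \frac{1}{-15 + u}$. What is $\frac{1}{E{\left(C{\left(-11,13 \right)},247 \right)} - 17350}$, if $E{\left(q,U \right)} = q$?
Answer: $- \frac{2}{34701} \approx -5.7635 \cdot 10^{-5}$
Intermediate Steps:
$\frac{1}{E{\left(C{\left(-11,13 \right)},247 \right)} - 17350} = \frac{1}{\frac{1}{-15 + 13} - 17350} = \frac{1}{\frac{1}{-2} - 17350} = \frac{1}{- \frac{1}{2} - 17350} = \frac{1}{- \frac{34701}{2}} = - \frac{2}{34701}$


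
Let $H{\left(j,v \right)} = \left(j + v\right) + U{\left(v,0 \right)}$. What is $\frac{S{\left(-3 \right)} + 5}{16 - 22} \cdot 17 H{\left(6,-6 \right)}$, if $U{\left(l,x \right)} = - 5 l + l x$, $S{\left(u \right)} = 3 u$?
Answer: $340$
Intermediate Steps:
$H{\left(j,v \right)} = j - 4 v$ ($H{\left(j,v \right)} = \left(j + v\right) + v \left(-5 + 0\right) = \left(j + v\right) + v \left(-5\right) = \left(j + v\right) - 5 v = j - 4 v$)
$\frac{S{\left(-3 \right)} + 5}{16 - 22} \cdot 17 H{\left(6,-6 \right)} = \frac{3 \left(-3\right) + 5}{16 - 22} \cdot 17 \left(6 - -24\right) = \frac{-9 + 5}{-6} \cdot 17 \left(6 + 24\right) = \left(-4\right) \left(- \frac{1}{6}\right) 17 \cdot 30 = \frac{2}{3} \cdot 17 \cdot 30 = \frac{34}{3} \cdot 30 = 340$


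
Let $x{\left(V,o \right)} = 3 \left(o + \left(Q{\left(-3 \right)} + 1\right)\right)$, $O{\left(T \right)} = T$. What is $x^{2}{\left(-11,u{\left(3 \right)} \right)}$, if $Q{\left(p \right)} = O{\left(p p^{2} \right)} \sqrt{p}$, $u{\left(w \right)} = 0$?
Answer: $-19674 - 486 i \sqrt{3} \approx -19674.0 - 841.78 i$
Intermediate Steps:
$Q{\left(p \right)} = p^{\frac{7}{2}}$ ($Q{\left(p \right)} = p p^{2} \sqrt{p} = p^{3} \sqrt{p} = p^{\frac{7}{2}}$)
$x{\left(V,o \right)} = 3 + 3 o - 81 i \sqrt{3}$ ($x{\left(V,o \right)} = 3 \left(o + \left(\left(-3\right)^{\frac{7}{2}} + 1\right)\right) = 3 \left(o + \left(- 27 i \sqrt{3} + 1\right)\right) = 3 \left(o + \left(1 - 27 i \sqrt{3}\right)\right) = 3 \left(1 + o - 27 i \sqrt{3}\right) = 3 + 3 o - 81 i \sqrt{3}$)
$x^{2}{\left(-11,u{\left(3 \right)} \right)} = \left(3 + 3 \cdot 0 - 81 i \sqrt{3}\right)^{2} = \left(3 + 0 - 81 i \sqrt{3}\right)^{2} = \left(3 - 81 i \sqrt{3}\right)^{2}$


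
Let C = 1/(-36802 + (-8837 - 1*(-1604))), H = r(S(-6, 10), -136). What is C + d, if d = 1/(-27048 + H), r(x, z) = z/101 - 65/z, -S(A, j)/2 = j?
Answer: -976408019/16360907410065 ≈ -5.9679e-5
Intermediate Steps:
S(A, j) = -2*j
r(x, z) = -65/z + z/101 (r(x, z) = z*(1/101) - 65/z = z/101 - 65/z = -65/z + z/101)
H = -11931/13736 (H = -65/(-136) + (1/101)*(-136) = -65*(-1/136) - 136/101 = 65/136 - 136/101 = -11931/13736 ≈ -0.86859)
C = -1/44035 (C = 1/(-36802 + (-8837 + 1604)) = 1/(-36802 - 7233) = 1/(-44035) = -1/44035 ≈ -2.2709e-5)
d = -13736/371543259 (d = 1/(-27048 - 11931/13736) = 1/(-371543259/13736) = -13736/371543259 ≈ -3.6970e-5)
C + d = -1/44035 - 13736/371543259 = -976408019/16360907410065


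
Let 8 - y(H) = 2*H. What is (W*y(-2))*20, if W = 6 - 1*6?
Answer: 0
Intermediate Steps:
W = 0 (W = 6 - 6 = 0)
y(H) = 8 - 2*H
(W*y(-2))*20 = (0*(8 - 2*(-2)))*20 = (0*(8 + 4))*20 = (0*12)*20 = 0*20 = 0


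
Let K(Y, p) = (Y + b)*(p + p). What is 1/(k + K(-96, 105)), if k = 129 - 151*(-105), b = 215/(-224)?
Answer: -16/70041 ≈ -0.00022844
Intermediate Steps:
b = -215/224 (b = 215*(-1/224) = -215/224 ≈ -0.95982)
K(Y, p) = 2*p*(-215/224 + Y) (K(Y, p) = (Y - 215/224)*(p + p) = (-215/224 + Y)*(2*p) = 2*p*(-215/224 + Y))
k = 15984 (k = 129 + 15855 = 15984)
1/(k + K(-96, 105)) = 1/(15984 + (1/112)*105*(-215 + 224*(-96))) = 1/(15984 + (1/112)*105*(-215 - 21504)) = 1/(15984 + (1/112)*105*(-21719)) = 1/(15984 - 325785/16) = 1/(-70041/16) = -16/70041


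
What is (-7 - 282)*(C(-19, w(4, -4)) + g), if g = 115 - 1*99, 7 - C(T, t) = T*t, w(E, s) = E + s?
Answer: -6647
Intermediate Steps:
C(T, t) = 7 - T*t
g = 16 (g = 115 - 99 = 16)
(-7 - 282)*(C(-19, w(4, -4)) + g) = (-7 - 282)*((7 - 1*(-19)*(4 - 4)) + 16) = -289*((7 - 1*(-19)*0) + 16) = -289*((7 + 0) + 16) = -289*(7 + 16) = -289*23 = -6647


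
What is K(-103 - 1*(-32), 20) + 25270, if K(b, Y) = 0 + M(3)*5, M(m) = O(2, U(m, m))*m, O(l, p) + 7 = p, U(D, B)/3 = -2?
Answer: 25075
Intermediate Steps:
U(D, B) = -6 (U(D, B) = 3*(-2) = -6)
O(l, p) = -7 + p
M(m) = -13*m (M(m) = (-7 - 6)*m = -13*m)
K(b, Y) = -195 (K(b, Y) = 0 - 13*3*5 = 0 - 39*5 = 0 - 195 = -195)
K(-103 - 1*(-32), 20) + 25270 = -195 + 25270 = 25075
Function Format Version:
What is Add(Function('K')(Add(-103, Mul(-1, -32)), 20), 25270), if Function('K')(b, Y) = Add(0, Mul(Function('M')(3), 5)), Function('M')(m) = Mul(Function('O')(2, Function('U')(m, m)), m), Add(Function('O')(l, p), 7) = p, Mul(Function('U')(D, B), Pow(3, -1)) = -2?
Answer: 25075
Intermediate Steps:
Function('U')(D, B) = -6 (Function('U')(D, B) = Mul(3, -2) = -6)
Function('O')(l, p) = Add(-7, p)
Function('M')(m) = Mul(-13, m) (Function('M')(m) = Mul(Add(-7, -6), m) = Mul(-13, m))
Function('K')(b, Y) = -195 (Function('K')(b, Y) = Add(0, Mul(Mul(-13, 3), 5)) = Add(0, Mul(-39, 5)) = Add(0, -195) = -195)
Add(Function('K')(Add(-103, Mul(-1, -32)), 20), 25270) = Add(-195, 25270) = 25075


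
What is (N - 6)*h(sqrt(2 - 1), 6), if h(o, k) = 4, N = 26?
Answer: 80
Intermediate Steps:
(N - 6)*h(sqrt(2 - 1), 6) = (26 - 6)*4 = 20*4 = 80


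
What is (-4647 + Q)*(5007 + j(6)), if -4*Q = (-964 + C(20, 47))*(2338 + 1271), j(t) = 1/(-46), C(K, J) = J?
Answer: 757955317665/184 ≈ 4.1193e+9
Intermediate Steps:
j(t) = -1/46
Q = 3309453/4 (Q = -(-964 + 47)*(2338 + 1271)/4 = -(-917)*3609/4 = -¼*(-3309453) = 3309453/4 ≈ 8.2736e+5)
(-4647 + Q)*(5007 + j(6)) = (-4647 + 3309453/4)*(5007 - 1/46) = (3290865/4)*(230321/46) = 757955317665/184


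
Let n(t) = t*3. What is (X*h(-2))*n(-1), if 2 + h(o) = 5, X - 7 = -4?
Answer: -27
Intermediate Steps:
n(t) = 3*t
X = 3 (X = 7 - 4 = 3)
h(o) = 3 (h(o) = -2 + 5 = 3)
(X*h(-2))*n(-1) = (3*3)*(3*(-1)) = 9*(-3) = -27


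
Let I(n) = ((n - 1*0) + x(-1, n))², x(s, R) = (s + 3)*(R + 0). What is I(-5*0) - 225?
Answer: -225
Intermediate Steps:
x(s, R) = R*(3 + s) (x(s, R) = (3 + s)*R = R*(3 + s))
I(n) = 9*n² (I(n) = ((n - 1*0) + n*(3 - 1))² = ((n + 0) + n*2)² = (n + 2*n)² = (3*n)² = 9*n²)
I(-5*0) - 225 = 9*(-5*0)² - 225 = 9*0² - 225 = 9*0 - 225 = 0 - 225 = -225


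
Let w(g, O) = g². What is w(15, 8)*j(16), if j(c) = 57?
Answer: 12825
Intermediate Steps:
w(15, 8)*j(16) = 15²*57 = 225*57 = 12825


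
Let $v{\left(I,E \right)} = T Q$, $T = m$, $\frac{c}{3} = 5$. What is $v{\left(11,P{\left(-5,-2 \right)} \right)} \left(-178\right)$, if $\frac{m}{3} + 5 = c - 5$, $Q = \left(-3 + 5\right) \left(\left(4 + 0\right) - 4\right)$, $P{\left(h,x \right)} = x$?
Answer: $0$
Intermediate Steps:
$c = 15$ ($c = 3 \cdot 5 = 15$)
$Q = 0$ ($Q = 2 \left(4 - 4\right) = 2 \cdot 0 = 0$)
$m = 15$ ($m = -15 + 3 \left(15 - 5\right) = -15 + 3 \cdot 10 = -15 + 30 = 15$)
$T = 15$
$v{\left(I,E \right)} = 0$ ($v{\left(I,E \right)} = 15 \cdot 0 = 0$)
$v{\left(11,P{\left(-5,-2 \right)} \right)} \left(-178\right) = 0 \left(-178\right) = 0$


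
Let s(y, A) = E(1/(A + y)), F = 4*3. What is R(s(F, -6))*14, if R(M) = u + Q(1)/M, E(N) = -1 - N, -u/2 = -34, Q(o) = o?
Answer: 940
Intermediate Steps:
u = 68 (u = -2*(-34) = 68)
F = 12
s(y, A) = -1 - 1/(A + y)
R(M) = 68 + 1/M
R(s(F, -6))*14 = (68 + 1/((-1 - 1*(-6) - 1*12)/(-6 + 12)))*14 = (68 + 1/((-1 + 6 - 12)/6))*14 = (68 + 1/((⅙)*(-7)))*14 = (68 + 1/(-7/6))*14 = (68 - 6/7)*14 = (470/7)*14 = 940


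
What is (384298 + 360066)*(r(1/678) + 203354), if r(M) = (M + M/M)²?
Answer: 17395608251669107/114921 ≈ 1.5137e+11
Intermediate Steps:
r(M) = (1 + M)² (r(M) = (M + 1)² = (1 + M)²)
(384298 + 360066)*(r(1/678) + 203354) = (384298 + 360066)*((1 + 1/678)² + 203354) = 744364*((1 + 1/678)² + 203354) = 744364*((679/678)² + 203354) = 744364*(461041/459684 + 203354) = 744364*(93479041177/459684) = 17395608251669107/114921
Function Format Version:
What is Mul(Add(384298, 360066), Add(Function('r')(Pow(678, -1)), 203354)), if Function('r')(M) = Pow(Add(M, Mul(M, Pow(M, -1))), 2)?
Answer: Rational(17395608251669107, 114921) ≈ 1.5137e+11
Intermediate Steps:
Function('r')(M) = Pow(Add(1, M), 2) (Function('r')(M) = Pow(Add(M, 1), 2) = Pow(Add(1, M), 2))
Mul(Add(384298, 360066), Add(Function('r')(Pow(678, -1)), 203354)) = Mul(Add(384298, 360066), Add(Pow(Add(1, Pow(678, -1)), 2), 203354)) = Mul(744364, Add(Pow(Add(1, Rational(1, 678)), 2), 203354)) = Mul(744364, Add(Pow(Rational(679, 678), 2), 203354)) = Mul(744364, Add(Rational(461041, 459684), 203354)) = Mul(744364, Rational(93479041177, 459684)) = Rational(17395608251669107, 114921)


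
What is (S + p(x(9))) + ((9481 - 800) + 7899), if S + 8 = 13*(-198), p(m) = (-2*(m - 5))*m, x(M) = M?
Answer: 13926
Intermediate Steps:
p(m) = m*(10 - 2*m) (p(m) = (-2*(-5 + m))*m = (10 - 2*m)*m = m*(10 - 2*m))
S = -2582 (S = -8 + 13*(-198) = -8 - 2574 = -2582)
(S + p(x(9))) + ((9481 - 800) + 7899) = (-2582 + 2*9*(5 - 1*9)) + ((9481 - 800) + 7899) = (-2582 + 2*9*(5 - 9)) + (8681 + 7899) = (-2582 + 2*9*(-4)) + 16580 = (-2582 - 72) + 16580 = -2654 + 16580 = 13926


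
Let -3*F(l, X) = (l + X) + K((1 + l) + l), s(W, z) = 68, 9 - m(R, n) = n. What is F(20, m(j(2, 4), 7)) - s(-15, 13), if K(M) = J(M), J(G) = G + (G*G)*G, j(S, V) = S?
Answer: -69188/3 ≈ -23063.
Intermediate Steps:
m(R, n) = 9 - n
J(G) = G + G³ (J(G) = G + G²*G = G + G³)
K(M) = M + M³
F(l, X) = -⅓ - l - X/3 - (1 + 2*l)³/3 (F(l, X) = -((l + X) + (((1 + l) + l) + ((1 + l) + l)³))/3 = -((X + l) + ((1 + 2*l) + (1 + 2*l)³))/3 = -((X + l) + (1 + (1 + 2*l)³ + 2*l))/3 = -(1 + X + (1 + 2*l)³ + 3*l)/3 = -⅓ - l - X/3 - (1 + 2*l)³/3)
F(20, m(j(2, 4), 7)) - s(-15, 13) = (-⅓ - 1*20 - (9 - 1*7)/3 - (1 + 2*20)³/3) - 1*68 = (-⅓ - 20 - (9 - 7)/3 - (1 + 40)³/3) - 68 = (-⅓ - 20 - ⅓*2 - ⅓*41³) - 68 = (-⅓ - 20 - ⅔ - ⅓*68921) - 68 = (-⅓ - 20 - ⅔ - 68921/3) - 68 = -68984/3 - 68 = -69188/3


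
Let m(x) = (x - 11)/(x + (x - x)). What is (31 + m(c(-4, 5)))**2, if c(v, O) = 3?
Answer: 7225/9 ≈ 802.78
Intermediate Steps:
m(x) = (-11 + x)/x (m(x) = (-11 + x)/(x + 0) = (-11 + x)/x)
(31 + m(c(-4, 5)))**2 = (31 + (-11 + 3)/3)**2 = (31 + (1/3)*(-8))**2 = (31 - 8/3)**2 = (85/3)**2 = 7225/9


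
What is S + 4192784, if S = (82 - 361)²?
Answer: 4270625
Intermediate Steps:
S = 77841 (S = (-279)² = 77841)
S + 4192784 = 77841 + 4192784 = 4270625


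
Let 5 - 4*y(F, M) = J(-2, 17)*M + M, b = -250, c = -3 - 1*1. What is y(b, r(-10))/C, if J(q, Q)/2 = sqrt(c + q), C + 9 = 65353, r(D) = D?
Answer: 15/261376 + 5*I*sqrt(6)/65344 ≈ 5.7389e-5 + 0.00018743*I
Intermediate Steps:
c = -4 (c = -3 - 1 = -4)
C = 65344 (C = -9 + 65353 = 65344)
J(q, Q) = 2*sqrt(-4 + q)
y(F, M) = 5/4 - M/4 - I*M*sqrt(6)/2 (y(F, M) = 5/4 - ((2*sqrt(-4 - 2))*M + M)/4 = 5/4 - ((2*sqrt(-6))*M + M)/4 = 5/4 - ((2*(I*sqrt(6)))*M + M)/4 = 5/4 - ((2*I*sqrt(6))*M + M)/4 = 5/4 - (2*I*M*sqrt(6) + M)/4 = 5/4 - (M + 2*I*M*sqrt(6))/4 = 5/4 + (-M/4 - I*M*sqrt(6)/2) = 5/4 - M/4 - I*M*sqrt(6)/2)
y(b, r(-10))/C = (5/4 - 1/4*(-10) - 1/2*I*(-10)*sqrt(6))/65344 = (5/4 + 5/2 + 5*I*sqrt(6))*(1/65344) = (15/4 + 5*I*sqrt(6))*(1/65344) = 15/261376 + 5*I*sqrt(6)/65344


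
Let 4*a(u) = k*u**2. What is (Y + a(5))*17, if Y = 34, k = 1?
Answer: 2737/4 ≈ 684.25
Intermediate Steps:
a(u) = u**2/4 (a(u) = (1*u**2)/4 = u**2/4)
(Y + a(5))*17 = (34 + (1/4)*5**2)*17 = (34 + (1/4)*25)*17 = (34 + 25/4)*17 = (161/4)*17 = 2737/4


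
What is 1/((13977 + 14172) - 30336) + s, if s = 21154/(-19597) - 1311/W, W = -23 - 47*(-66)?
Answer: -198694248934/131961749481 ≈ -1.5057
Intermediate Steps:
W = 3079 (W = -23 + 3102 = 3079)
s = -90824833/60339163 (s = 21154/(-19597) - 1311/3079 = 21154*(-1/19597) - 1311*1/3079 = -21154/19597 - 1311/3079 = -90824833/60339163 ≈ -1.5052)
1/((13977 + 14172) - 30336) + s = 1/((13977 + 14172) - 30336) - 90824833/60339163 = 1/(28149 - 30336) - 90824833/60339163 = 1/(-2187) - 90824833/60339163 = -1/2187 - 90824833/60339163 = -198694248934/131961749481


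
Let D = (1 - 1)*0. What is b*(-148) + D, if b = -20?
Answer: 2960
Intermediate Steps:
D = 0 (D = 0*0 = 0)
b*(-148) + D = -20*(-148) + 0 = 2960 + 0 = 2960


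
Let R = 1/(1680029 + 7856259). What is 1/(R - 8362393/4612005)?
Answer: -43981407937440/79746183405179 ≈ -0.55152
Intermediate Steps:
R = 1/9536288 ≈ 1.0486e-7
1/(R - 8362393/4612005) = 1/(1/9536288 - 8362393/4612005) = 1/(-79746183405179/43981407937440) = -43981407937440/79746183405179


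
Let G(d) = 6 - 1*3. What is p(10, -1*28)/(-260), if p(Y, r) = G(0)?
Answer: -3/260 ≈ -0.011538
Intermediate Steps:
G(d) = 3 (G(d) = 6 - 3 = 3)
p(Y, r) = 3
p(10, -1*28)/(-260) = 3/(-260) = 3*(-1/260) = -3/260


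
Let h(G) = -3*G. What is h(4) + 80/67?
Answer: -724/67 ≈ -10.806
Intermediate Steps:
h(4) + 80/67 = -3*4 + 80/67 = -12 + (1/67)*80 = -12 + 80/67 = -724/67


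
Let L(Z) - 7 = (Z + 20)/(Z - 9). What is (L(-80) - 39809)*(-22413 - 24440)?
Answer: 165968225254/89 ≈ 1.8648e+9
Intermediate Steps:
L(Z) = 7 + (20 + Z)/(-9 + Z) (L(Z) = 7 + (Z + 20)/(Z - 9) = 7 + (20 + Z)/(-9 + Z))
(L(-80) - 39809)*(-22413 - 24440) = ((-43 + 8*(-80))/(-9 - 80) - 39809)*(-22413 - 24440) = ((-43 - 640)/(-89) - 39809)*(-46853) = (-1/89*(-683) - 39809)*(-46853) = (683/89 - 39809)*(-46853) = -3542318/89*(-46853) = 165968225254/89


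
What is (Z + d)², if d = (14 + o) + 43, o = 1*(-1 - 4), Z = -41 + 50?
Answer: 3721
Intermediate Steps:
Z = 9
o = -5 (o = 1*(-5) = -5)
d = 52 (d = (14 - 5) + 43 = 9 + 43 = 52)
(Z + d)² = (9 + 52)² = 61² = 3721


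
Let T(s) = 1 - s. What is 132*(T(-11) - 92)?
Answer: -10560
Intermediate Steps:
132*(T(-11) - 92) = 132*((1 - 1*(-11)) - 92) = 132*((1 + 11) - 92) = 132*(12 - 92) = 132*(-80) = -10560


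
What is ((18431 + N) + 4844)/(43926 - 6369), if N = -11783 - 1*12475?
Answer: -983/37557 ≈ -0.026174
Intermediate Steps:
N = -24258 (N = -11783 - 12475 = -24258)
((18431 + N) + 4844)/(43926 - 6369) = ((18431 - 24258) + 4844)/(43926 - 6369) = (-5827 + 4844)/37557 = -983*1/37557 = -983/37557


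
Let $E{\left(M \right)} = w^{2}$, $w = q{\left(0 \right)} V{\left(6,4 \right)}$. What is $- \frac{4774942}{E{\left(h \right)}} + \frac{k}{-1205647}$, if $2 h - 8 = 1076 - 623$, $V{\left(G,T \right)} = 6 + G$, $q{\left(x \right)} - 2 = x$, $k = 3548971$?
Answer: $- \frac{2879469352385}{347226336} \approx -8292.8$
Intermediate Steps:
$q{\left(x \right)} = 2 + x$
$h = \frac{461}{2}$ ($h = 4 + \frac{1076 - 623}{2} = 4 + \frac{1}{2} \cdot 453 = 4 + \frac{453}{2} = \frac{461}{2} \approx 230.5$)
$w = 24$ ($w = \left(2 + 0\right) \left(6 + 6\right) = 2 \cdot 12 = 24$)
$E{\left(M \right)} = 576$ ($E{\left(M \right)} = 24^{2} = 576$)
$- \frac{4774942}{E{\left(h \right)}} + \frac{k}{-1205647} = - \frac{4774942}{576} + \frac{3548971}{-1205647} = \left(-4774942\right) \frac{1}{576} + 3548971 \left(- \frac{1}{1205647}\right) = - \frac{2387471}{288} - \frac{3548971}{1205647} = - \frac{2879469352385}{347226336}$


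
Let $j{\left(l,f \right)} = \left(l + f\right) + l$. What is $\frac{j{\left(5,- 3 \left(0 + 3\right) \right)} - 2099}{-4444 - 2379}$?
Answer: $\frac{2098}{6823} \approx 0.30749$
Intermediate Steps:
$j{\left(l,f \right)} = f + 2 l$ ($j{\left(l,f \right)} = \left(f + l\right) + l = f + 2 l$)
$\frac{j{\left(5,- 3 \left(0 + 3\right) \right)} - 2099}{-4444 - 2379} = \frac{\left(- 3 \left(0 + 3\right) + 2 \cdot 5\right) - 2099}{-4444 - 2379} = \frac{\left(\left(-3\right) 3 + 10\right) - 2099}{-6823} = \left(\left(-9 + 10\right) - 2099\right) \left(- \frac{1}{6823}\right) = \left(1 - 2099\right) \left(- \frac{1}{6823}\right) = \left(-2098\right) \left(- \frac{1}{6823}\right) = \frac{2098}{6823}$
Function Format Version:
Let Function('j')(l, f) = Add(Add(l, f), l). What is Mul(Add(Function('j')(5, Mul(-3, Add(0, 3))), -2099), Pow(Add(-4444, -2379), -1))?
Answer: Rational(2098, 6823) ≈ 0.30749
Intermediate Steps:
Function('j')(l, f) = Add(f, Mul(2, l)) (Function('j')(l, f) = Add(Add(f, l), l) = Add(f, Mul(2, l)))
Mul(Add(Function('j')(5, Mul(-3, Add(0, 3))), -2099), Pow(Add(-4444, -2379), -1)) = Mul(Add(Add(Mul(-3, Add(0, 3)), Mul(2, 5)), -2099), Pow(Add(-4444, -2379), -1)) = Mul(Add(Add(Mul(-3, 3), 10), -2099), Pow(-6823, -1)) = Mul(Add(Add(-9, 10), -2099), Rational(-1, 6823)) = Mul(Add(1, -2099), Rational(-1, 6823)) = Mul(-2098, Rational(-1, 6823)) = Rational(2098, 6823)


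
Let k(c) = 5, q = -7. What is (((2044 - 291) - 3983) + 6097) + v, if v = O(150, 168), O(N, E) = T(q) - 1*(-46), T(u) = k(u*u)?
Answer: 3918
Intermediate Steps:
T(u) = 5
O(N, E) = 51 (O(N, E) = 5 - 1*(-46) = 5 + 46 = 51)
v = 51
(((2044 - 291) - 3983) + 6097) + v = (((2044 - 291) - 3983) + 6097) + 51 = ((1753 - 3983) + 6097) + 51 = (-2230 + 6097) + 51 = 3867 + 51 = 3918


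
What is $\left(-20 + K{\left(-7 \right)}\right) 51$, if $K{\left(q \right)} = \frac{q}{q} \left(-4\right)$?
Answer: $-1224$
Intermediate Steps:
$K{\left(q \right)} = -4$ ($K{\left(q \right)} = 1 \left(-4\right) = -4$)
$\left(-20 + K{\left(-7 \right)}\right) 51 = \left(-20 - 4\right) 51 = \left(-24\right) 51 = -1224$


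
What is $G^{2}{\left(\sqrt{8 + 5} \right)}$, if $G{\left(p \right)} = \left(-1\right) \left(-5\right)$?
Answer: $25$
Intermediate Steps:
$G{\left(p \right)} = 5$
$G^{2}{\left(\sqrt{8 + 5} \right)} = 5^{2} = 25$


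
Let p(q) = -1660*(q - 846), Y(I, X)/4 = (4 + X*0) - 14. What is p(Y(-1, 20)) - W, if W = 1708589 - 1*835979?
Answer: 598150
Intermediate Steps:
Y(I, X) = -40 (Y(I, X) = 4*((4 + X*0) - 14) = 4*((4 + 0) - 14) = 4*(4 - 14) = 4*(-10) = -40)
p(q) = 1404360 - 1660*q (p(q) = -1660*(-846 + q) = 1404360 - 1660*q)
W = 872610 (W = 1708589 - 835979 = 872610)
p(Y(-1, 20)) - W = (1404360 - 1660*(-40)) - 1*872610 = (1404360 + 66400) - 872610 = 1470760 - 872610 = 598150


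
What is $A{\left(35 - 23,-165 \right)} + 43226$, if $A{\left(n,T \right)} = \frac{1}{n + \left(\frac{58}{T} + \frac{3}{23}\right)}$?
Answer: $\frac{1932249221}{44701} \approx 43226.0$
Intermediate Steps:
$A{\left(n,T \right)} = \frac{1}{\frac{3}{23} + n + \frac{58}{T}}$ ($A{\left(n,T \right)} = \frac{1}{n + \left(\frac{58}{T} + 3 \cdot \frac{1}{23}\right)} = \frac{1}{n + \left(\frac{58}{T} + \frac{3}{23}\right)} = \frac{1}{n + \left(\frac{3}{23} + \frac{58}{T}\right)} = \frac{1}{\frac{3}{23} + n + \frac{58}{T}}$)
$A{\left(35 - 23,-165 \right)} + 43226 = 23 \left(-165\right) \frac{1}{1334 + 3 \left(-165\right) + 23 \left(-165\right) \left(35 - 23\right)} + 43226 = 23 \left(-165\right) \frac{1}{1334 - 495 + 23 \left(-165\right) \left(35 - 23\right)} + 43226 = 23 \left(-165\right) \frac{1}{1334 - 495 + 23 \left(-165\right) 12} + 43226 = 23 \left(-165\right) \frac{1}{1334 - 495 - 45540} + 43226 = 23 \left(-165\right) \frac{1}{-44701} + 43226 = 23 \left(-165\right) \left(- \frac{1}{44701}\right) + 43226 = \frac{3795}{44701} + 43226 = \frac{1932249221}{44701}$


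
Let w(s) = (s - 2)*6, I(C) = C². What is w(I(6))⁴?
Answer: 1731891456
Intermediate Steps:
w(s) = -12 + 6*s (w(s) = (-2 + s)*6 = -12 + 6*s)
w(I(6))⁴ = (-12 + 6*6²)⁴ = (-12 + 6*36)⁴ = (-12 + 216)⁴ = 204⁴ = 1731891456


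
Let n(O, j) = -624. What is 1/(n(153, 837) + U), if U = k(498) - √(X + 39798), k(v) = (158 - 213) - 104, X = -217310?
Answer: I/(-783*I + 2*√44378) ≈ -0.00099039 + 0.00053291*I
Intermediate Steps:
k(v) = -159 (k(v) = -55 - 104 = -159)
U = -159 - 2*I*√44378 (U = -159 - √(-217310 + 39798) = -159 - √(-177512) = -159 - 2*I*√44378 ≈ -159.0 - 421.32*I)
1/(n(153, 837) + U) = 1/(-624 + (-159 - 2*I*√44378)) = 1/(-783 - 2*I*√44378)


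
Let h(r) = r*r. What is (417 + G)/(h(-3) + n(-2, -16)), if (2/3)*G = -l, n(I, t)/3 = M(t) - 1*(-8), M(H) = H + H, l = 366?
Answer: 44/21 ≈ 2.0952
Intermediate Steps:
M(H) = 2*H
n(I, t) = 24 + 6*t (n(I, t) = 3*(2*t - 1*(-8)) = 3*(2*t + 8) = 3*(8 + 2*t) = 24 + 6*t)
G = -549 (G = 3*(-1*366)/2 = (3/2)*(-366) = -549)
h(r) = r²
(417 + G)/(h(-3) + n(-2, -16)) = (417 - 549)/((-3)² + (24 + 6*(-16))) = -132/(9 + (24 - 96)) = -132/(9 - 72) = -132/(-63) = -132*(-1/63) = 44/21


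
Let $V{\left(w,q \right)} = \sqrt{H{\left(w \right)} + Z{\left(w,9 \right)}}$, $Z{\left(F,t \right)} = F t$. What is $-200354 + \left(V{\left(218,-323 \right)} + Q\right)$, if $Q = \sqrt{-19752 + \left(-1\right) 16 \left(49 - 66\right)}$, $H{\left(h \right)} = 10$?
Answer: $-200354 + 2 \sqrt{493} + 2 i \sqrt{4870} \approx -2.0031 \cdot 10^{5} + 139.57 i$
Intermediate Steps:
$Q = 2 i \sqrt{4870}$ ($Q = \sqrt{-19752 - -272} = \sqrt{-19752 + 272} = \sqrt{-19480} = 2 i \sqrt{4870} \approx 139.57 i$)
$V{\left(w,q \right)} = \sqrt{10 + 9 w}$ ($V{\left(w,q \right)} = \sqrt{10 + w 9} = \sqrt{10 + 9 w}$)
$-200354 + \left(V{\left(218,-323 \right)} + Q\right) = -200354 + \left(\sqrt{10 + 9 \cdot 218} + 2 i \sqrt{4870}\right) = -200354 + \left(\sqrt{10 + 1962} + 2 i \sqrt{4870}\right) = -200354 + \left(\sqrt{1972} + 2 i \sqrt{4870}\right) = -200354 + \left(2 \sqrt{493} + 2 i \sqrt{4870}\right) = -200354 + 2 \sqrt{493} + 2 i \sqrt{4870}$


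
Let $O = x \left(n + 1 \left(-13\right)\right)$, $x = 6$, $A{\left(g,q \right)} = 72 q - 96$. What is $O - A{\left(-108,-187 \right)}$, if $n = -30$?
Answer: $13302$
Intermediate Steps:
$A{\left(g,q \right)} = -96 + 72 q$
$O = -258$ ($O = 6 \left(-30 + 1 \left(-13\right)\right) = 6 \left(-30 - 13\right) = 6 \left(-43\right) = -258$)
$O - A{\left(-108,-187 \right)} = -258 - \left(-96 + 72 \left(-187\right)\right) = -258 - \left(-96 - 13464\right) = -258 - -13560 = -258 + 13560 = 13302$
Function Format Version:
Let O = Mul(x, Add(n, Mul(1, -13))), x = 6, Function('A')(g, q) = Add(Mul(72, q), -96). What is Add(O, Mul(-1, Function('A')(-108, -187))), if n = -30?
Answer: 13302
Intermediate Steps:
Function('A')(g, q) = Add(-96, Mul(72, q))
O = -258 (O = Mul(6, Add(-30, Mul(1, -13))) = Mul(6, Add(-30, -13)) = Mul(6, -43) = -258)
Add(O, Mul(-1, Function('A')(-108, -187))) = Add(-258, Mul(-1, Add(-96, Mul(72, -187)))) = Add(-258, Mul(-1, Add(-96, -13464))) = Add(-258, Mul(-1, -13560)) = Add(-258, 13560) = 13302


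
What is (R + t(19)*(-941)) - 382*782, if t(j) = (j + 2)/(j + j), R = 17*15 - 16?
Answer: -11362191/38 ≈ -2.9901e+5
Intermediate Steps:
R = 239 (R = 255 - 16 = 239)
t(j) = (2 + j)/(2*j) (t(j) = (2 + j)/((2*j)) = (2 + j)*(1/(2*j)) = (2 + j)/(2*j))
(R + t(19)*(-941)) - 382*782 = (239 + ((1/2)*(2 + 19)/19)*(-941)) - 382*782 = (239 + ((1/2)*(1/19)*21)*(-941)) - 298724 = (239 + (21/38)*(-941)) - 298724 = (239 - 19761/38) - 298724 = -10679/38 - 298724 = -11362191/38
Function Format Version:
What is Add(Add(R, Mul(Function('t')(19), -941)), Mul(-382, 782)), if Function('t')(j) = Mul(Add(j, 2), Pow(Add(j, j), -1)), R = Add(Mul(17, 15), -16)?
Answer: Rational(-11362191, 38) ≈ -2.9901e+5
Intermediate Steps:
R = 239 (R = Add(255, -16) = 239)
Function('t')(j) = Mul(Rational(1, 2), Pow(j, -1), Add(2, j)) (Function('t')(j) = Mul(Add(2, j), Pow(Mul(2, j), -1)) = Mul(Add(2, j), Mul(Rational(1, 2), Pow(j, -1))) = Mul(Rational(1, 2), Pow(j, -1), Add(2, j)))
Add(Add(R, Mul(Function('t')(19), -941)), Mul(-382, 782)) = Add(Add(239, Mul(Mul(Rational(1, 2), Pow(19, -1), Add(2, 19)), -941)), Mul(-382, 782)) = Add(Add(239, Mul(Mul(Rational(1, 2), Rational(1, 19), 21), -941)), -298724) = Add(Add(239, Mul(Rational(21, 38), -941)), -298724) = Add(Add(239, Rational(-19761, 38)), -298724) = Add(Rational(-10679, 38), -298724) = Rational(-11362191, 38)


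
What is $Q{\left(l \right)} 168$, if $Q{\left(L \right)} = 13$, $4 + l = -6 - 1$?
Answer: $2184$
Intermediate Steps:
$l = -11$ ($l = -4 - 7 = -11$)
$Q{\left(l \right)} 168 = 13 \cdot 168 = 2184$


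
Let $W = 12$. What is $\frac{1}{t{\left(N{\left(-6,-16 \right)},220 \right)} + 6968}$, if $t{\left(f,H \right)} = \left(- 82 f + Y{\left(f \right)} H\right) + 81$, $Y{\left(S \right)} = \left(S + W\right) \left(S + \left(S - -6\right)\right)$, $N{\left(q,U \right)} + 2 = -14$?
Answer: $\frac{1}{31241} \approx 3.2009 \cdot 10^{-5}$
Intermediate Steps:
$N{\left(q,U \right)} = -16$ ($N{\left(q,U \right)} = -2 - 14 = -16$)
$Y{\left(S \right)} = \left(6 + 2 S\right) \left(12 + S\right)$ ($Y{\left(S \right)} = \left(S + 12\right) \left(S + \left(S - -6\right)\right) = \left(12 + S\right) \left(S + \left(S + 6\right)\right) = \left(12 + S\right) \left(S + \left(6 + S\right)\right) = \left(12 + S\right) \left(6 + 2 S\right) = \left(6 + 2 S\right) \left(12 + S\right)$)
$t{\left(f,H \right)} = 81 - 82 f + H \left(72 + 2 f^{2} + 30 f\right)$ ($t{\left(f,H \right)} = \left(- 82 f + \left(72 + 2 f^{2} + 30 f\right) H\right) + 81 = \left(- 82 f + H \left(72 + 2 f^{2} + 30 f\right)\right) + 81 = 81 - 82 f + H \left(72 + 2 f^{2} + 30 f\right)$)
$\frac{1}{t{\left(N{\left(-6,-16 \right)},220 \right)} + 6968} = \frac{1}{\left(81 - -1312 + 2 \cdot 220 \left(36 + \left(-16\right)^{2} + 15 \left(-16\right)\right)\right) + 6968} = \frac{1}{\left(81 + 1312 + 2 \cdot 220 \left(36 + 256 - 240\right)\right) + 6968} = \frac{1}{\left(81 + 1312 + 2 \cdot 220 \cdot 52\right) + 6968} = \frac{1}{\left(81 + 1312 + 22880\right) + 6968} = \frac{1}{24273 + 6968} = \frac{1}{31241}$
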